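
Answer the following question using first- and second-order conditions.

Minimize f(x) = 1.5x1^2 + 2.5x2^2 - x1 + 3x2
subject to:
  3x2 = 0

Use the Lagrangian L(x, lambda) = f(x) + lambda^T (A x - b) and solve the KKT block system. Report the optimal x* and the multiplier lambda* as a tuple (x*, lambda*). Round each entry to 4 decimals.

Form the Lagrangian:
  L(x, lambda) = (1/2) x^T Q x + c^T x + lambda^T (A x - b)
Stationarity (grad_x L = 0): Q x + c + A^T lambda = 0.
Primal feasibility: A x = b.

This gives the KKT block system:
  [ Q   A^T ] [ x     ]   [-c ]
  [ A    0  ] [ lambda ] = [ b ]

Solving the linear system:
  x*      = (0.3333, 0)
  lambda* = (-1)
  f(x*)   = -0.1667

x* = (0.3333, 0), lambda* = (-1)


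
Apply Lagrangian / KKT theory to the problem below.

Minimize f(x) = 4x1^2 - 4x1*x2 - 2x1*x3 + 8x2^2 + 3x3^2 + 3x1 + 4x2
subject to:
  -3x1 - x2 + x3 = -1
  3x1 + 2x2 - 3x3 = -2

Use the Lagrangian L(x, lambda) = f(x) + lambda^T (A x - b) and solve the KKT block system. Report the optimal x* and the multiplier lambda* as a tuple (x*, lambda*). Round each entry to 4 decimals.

Form the Lagrangian:
  L(x, lambda) = (1/2) x^T Q x + c^T x + lambda^T (A x - b)
Stationarity (grad_x L = 0): Q x + c + A^T lambda = 0.
Primal feasibility: A x = b.

This gives the KKT block system:
  [ Q   A^T ] [ x     ]   [-c ]
  [ A    0  ] [ lambda ] = [ b ]

Solving the linear system:
  x*      = (0.861, -0.1662, 1.4169)
  lambda* = (7.2493, 4.6762)
  f(x*)   = 9.26

x* = (0.861, -0.1662, 1.4169), lambda* = (7.2493, 4.6762)


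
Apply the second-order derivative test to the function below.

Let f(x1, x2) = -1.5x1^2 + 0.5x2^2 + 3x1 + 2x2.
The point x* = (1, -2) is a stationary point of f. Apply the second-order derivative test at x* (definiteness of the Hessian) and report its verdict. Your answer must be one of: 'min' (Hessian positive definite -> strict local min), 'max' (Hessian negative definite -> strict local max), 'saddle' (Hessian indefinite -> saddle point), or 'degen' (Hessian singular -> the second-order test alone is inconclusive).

Compute the Hessian H = grad^2 f:
  H = [[-3, 0], [0, 1]]
Verify stationarity: grad f(x*) = H x* + g = (0, 0).
Eigenvalues of H: -3, 1.
Eigenvalues have mixed signs, so H is indefinite -> x* is a saddle point.

saddle


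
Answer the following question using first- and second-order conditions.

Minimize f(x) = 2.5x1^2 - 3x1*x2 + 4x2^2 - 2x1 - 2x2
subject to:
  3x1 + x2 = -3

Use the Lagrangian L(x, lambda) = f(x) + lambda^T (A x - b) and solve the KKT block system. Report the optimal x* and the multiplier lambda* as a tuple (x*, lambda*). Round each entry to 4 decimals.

Form the Lagrangian:
  L(x, lambda) = (1/2) x^T Q x + c^T x + lambda^T (A x - b)
Stationarity (grad_x L = 0): Q x + c + A^T lambda = 0.
Primal feasibility: A x = b.

This gives the KKT block system:
  [ Q   A^T ] [ x     ]   [-c ]
  [ A    0  ] [ lambda ] = [ b ]

Solving the linear system:
  x*      = (-0.8947, -0.3158)
  lambda* = (1.8421)
  f(x*)   = 3.9737

x* = (-0.8947, -0.3158), lambda* = (1.8421)


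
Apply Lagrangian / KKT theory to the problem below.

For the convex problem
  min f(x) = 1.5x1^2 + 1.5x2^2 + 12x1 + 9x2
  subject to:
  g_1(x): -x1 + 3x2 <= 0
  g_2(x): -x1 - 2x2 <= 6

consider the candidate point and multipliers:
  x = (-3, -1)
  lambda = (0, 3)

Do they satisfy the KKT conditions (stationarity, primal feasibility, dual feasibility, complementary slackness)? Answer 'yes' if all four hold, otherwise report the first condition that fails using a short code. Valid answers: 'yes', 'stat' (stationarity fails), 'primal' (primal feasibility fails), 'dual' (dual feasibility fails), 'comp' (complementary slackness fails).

Gradient of f: grad f(x) = Q x + c = (3, 6)
Constraint values g_i(x) = a_i^T x - b_i:
  g_1((-3, -1)) = 0
  g_2((-3, -1)) = -1
Stationarity residual: grad f(x) + sum_i lambda_i a_i = (0, 0)
  -> stationarity OK
Primal feasibility (all g_i <= 0): OK
Dual feasibility (all lambda_i >= 0): OK
Complementary slackness (lambda_i * g_i(x) = 0 for all i): FAILS

Verdict: the first failing condition is complementary_slackness -> comp.

comp


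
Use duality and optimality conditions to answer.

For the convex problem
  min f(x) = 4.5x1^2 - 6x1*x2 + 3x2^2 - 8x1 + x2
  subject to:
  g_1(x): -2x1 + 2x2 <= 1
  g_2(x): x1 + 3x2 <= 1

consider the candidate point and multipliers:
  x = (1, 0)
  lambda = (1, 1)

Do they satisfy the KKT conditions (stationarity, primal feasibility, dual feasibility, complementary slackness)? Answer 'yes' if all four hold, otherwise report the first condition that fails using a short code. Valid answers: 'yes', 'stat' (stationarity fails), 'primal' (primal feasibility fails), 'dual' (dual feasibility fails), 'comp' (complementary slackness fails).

Gradient of f: grad f(x) = Q x + c = (1, -5)
Constraint values g_i(x) = a_i^T x - b_i:
  g_1((1, 0)) = -3
  g_2((1, 0)) = 0
Stationarity residual: grad f(x) + sum_i lambda_i a_i = (0, 0)
  -> stationarity OK
Primal feasibility (all g_i <= 0): OK
Dual feasibility (all lambda_i >= 0): OK
Complementary slackness (lambda_i * g_i(x) = 0 for all i): FAILS

Verdict: the first failing condition is complementary_slackness -> comp.

comp


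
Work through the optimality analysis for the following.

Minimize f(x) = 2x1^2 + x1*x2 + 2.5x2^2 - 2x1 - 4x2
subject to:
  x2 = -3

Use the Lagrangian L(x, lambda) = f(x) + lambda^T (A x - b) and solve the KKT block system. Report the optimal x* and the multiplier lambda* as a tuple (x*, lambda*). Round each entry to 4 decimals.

Form the Lagrangian:
  L(x, lambda) = (1/2) x^T Q x + c^T x + lambda^T (A x - b)
Stationarity (grad_x L = 0): Q x + c + A^T lambda = 0.
Primal feasibility: A x = b.

This gives the KKT block system:
  [ Q   A^T ] [ x     ]   [-c ]
  [ A    0  ] [ lambda ] = [ b ]

Solving the linear system:
  x*      = (1.25, -3)
  lambda* = (17.75)
  f(x*)   = 31.375

x* = (1.25, -3), lambda* = (17.75)


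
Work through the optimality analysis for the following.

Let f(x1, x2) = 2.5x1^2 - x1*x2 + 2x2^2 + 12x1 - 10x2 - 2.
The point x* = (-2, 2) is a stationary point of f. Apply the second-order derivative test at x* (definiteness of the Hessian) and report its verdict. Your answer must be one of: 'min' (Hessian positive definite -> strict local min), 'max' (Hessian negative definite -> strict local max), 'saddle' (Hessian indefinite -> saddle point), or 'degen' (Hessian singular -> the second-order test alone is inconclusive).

Compute the Hessian H = grad^2 f:
  H = [[5, -1], [-1, 4]]
Verify stationarity: grad f(x*) = H x* + g = (0, 0).
Eigenvalues of H: 3.382, 5.618.
Both eigenvalues > 0, so H is positive definite -> x* is a strict local min.

min


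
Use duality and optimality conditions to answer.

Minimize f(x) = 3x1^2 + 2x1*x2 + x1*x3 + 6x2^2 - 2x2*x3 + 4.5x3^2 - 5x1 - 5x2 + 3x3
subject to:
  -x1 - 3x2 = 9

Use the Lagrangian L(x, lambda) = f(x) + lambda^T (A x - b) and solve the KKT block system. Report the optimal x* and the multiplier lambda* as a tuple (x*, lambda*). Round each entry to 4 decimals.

Form the Lagrangian:
  L(x, lambda) = (1/2) x^T Q x + c^T x + lambda^T (A x - b)
Stationarity (grad_x L = 0): Q x + c + A^T lambda = 0.
Primal feasibility: A x = b.

This gives the KKT block system:
  [ Q   A^T ] [ x     ]   [-c ]
  [ A    0  ] [ lambda ] = [ b ]

Solving the linear system:
  x*      = (-0.1757, -2.9414, -0.9675)
  lambda* = (-12.9046)
  f(x*)   = 64.4121

x* = (-0.1757, -2.9414, -0.9675), lambda* = (-12.9046)


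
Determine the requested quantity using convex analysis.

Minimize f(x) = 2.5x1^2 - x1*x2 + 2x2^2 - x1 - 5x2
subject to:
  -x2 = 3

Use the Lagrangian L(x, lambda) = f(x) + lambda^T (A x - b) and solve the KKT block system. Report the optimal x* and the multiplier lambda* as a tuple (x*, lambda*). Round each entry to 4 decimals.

Form the Lagrangian:
  L(x, lambda) = (1/2) x^T Q x + c^T x + lambda^T (A x - b)
Stationarity (grad_x L = 0): Q x + c + A^T lambda = 0.
Primal feasibility: A x = b.

This gives the KKT block system:
  [ Q   A^T ] [ x     ]   [-c ]
  [ A    0  ] [ lambda ] = [ b ]

Solving the linear system:
  x*      = (-0.4, -3)
  lambda* = (-16.6)
  f(x*)   = 32.6

x* = (-0.4, -3), lambda* = (-16.6)


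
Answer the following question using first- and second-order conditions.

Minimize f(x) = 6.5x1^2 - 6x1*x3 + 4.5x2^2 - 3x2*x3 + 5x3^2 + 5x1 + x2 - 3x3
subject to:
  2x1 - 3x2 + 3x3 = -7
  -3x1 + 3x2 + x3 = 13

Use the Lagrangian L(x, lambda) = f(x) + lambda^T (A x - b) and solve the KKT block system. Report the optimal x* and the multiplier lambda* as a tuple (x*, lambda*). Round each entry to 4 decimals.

Form the Lagrangian:
  L(x, lambda) = (1/2) x^T Q x + c^T x + lambda^T (A x - b)
Stationarity (grad_x L = 0): Q x + c + A^T lambda = 0.
Primal feasibility: A x = b.

This gives the KKT block system:
  [ Q   A^T ] [ x     ]   [-c ]
  [ A    0  ] [ lambda ] = [ b ]

Solving the linear system:
  x*      = (-1.4597, 2.4952, 1.1351)
  lambda* = (-0.7348, -7.4188)
  f(x*)   = 41.5463

x* = (-1.4597, 2.4952, 1.1351), lambda* = (-0.7348, -7.4188)


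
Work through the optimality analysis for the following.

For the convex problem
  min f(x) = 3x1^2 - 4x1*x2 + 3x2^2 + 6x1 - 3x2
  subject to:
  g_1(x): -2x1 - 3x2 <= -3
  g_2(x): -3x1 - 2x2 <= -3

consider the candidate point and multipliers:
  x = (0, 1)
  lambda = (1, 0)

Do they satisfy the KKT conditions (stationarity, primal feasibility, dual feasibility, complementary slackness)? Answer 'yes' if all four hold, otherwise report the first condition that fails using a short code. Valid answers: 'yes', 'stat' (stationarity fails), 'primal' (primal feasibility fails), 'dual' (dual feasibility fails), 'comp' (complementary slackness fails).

Gradient of f: grad f(x) = Q x + c = (2, 3)
Constraint values g_i(x) = a_i^T x - b_i:
  g_1((0, 1)) = 0
  g_2((0, 1)) = 1
Stationarity residual: grad f(x) + sum_i lambda_i a_i = (0, 0)
  -> stationarity OK
Primal feasibility (all g_i <= 0): FAILS
Dual feasibility (all lambda_i >= 0): OK
Complementary slackness (lambda_i * g_i(x) = 0 for all i): OK

Verdict: the first failing condition is primal_feasibility -> primal.

primal


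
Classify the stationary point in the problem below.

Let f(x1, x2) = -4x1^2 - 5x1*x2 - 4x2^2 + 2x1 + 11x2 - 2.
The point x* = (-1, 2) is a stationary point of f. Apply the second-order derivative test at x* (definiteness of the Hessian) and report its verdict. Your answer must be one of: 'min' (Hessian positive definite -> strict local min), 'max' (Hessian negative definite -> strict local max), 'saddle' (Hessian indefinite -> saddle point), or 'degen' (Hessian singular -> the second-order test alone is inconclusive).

Compute the Hessian H = grad^2 f:
  H = [[-8, -5], [-5, -8]]
Verify stationarity: grad f(x*) = H x* + g = (0, 0).
Eigenvalues of H: -13, -3.
Both eigenvalues < 0, so H is negative definite -> x* is a strict local max.

max


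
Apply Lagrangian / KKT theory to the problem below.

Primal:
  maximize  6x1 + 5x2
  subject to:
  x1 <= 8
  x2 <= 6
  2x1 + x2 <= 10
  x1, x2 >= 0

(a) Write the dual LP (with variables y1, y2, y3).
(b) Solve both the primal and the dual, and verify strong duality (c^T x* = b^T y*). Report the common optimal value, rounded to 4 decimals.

The standard primal-dual pair for 'max c^T x s.t. A x <= b, x >= 0' is:
  Dual:  min b^T y  s.t.  A^T y >= c,  y >= 0.

So the dual LP is:
  minimize  8y1 + 6y2 + 10y3
  subject to:
    y1 + 2y3 >= 6
    y2 + y3 >= 5
    y1, y2, y3 >= 0

Solving the primal: x* = (2, 6).
  primal value c^T x* = 42.
Solving the dual: y* = (0, 2, 3).
  dual value b^T y* = 42.
Strong duality: c^T x* = b^T y*. Confirmed.

42


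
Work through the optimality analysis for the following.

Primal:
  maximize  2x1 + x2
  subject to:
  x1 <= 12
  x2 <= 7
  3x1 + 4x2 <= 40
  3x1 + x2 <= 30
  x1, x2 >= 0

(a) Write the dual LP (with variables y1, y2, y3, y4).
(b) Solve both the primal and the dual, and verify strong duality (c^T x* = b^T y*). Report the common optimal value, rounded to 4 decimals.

The standard primal-dual pair for 'max c^T x s.t. A x <= b, x >= 0' is:
  Dual:  min b^T y  s.t.  A^T y >= c,  y >= 0.

So the dual LP is:
  minimize  12y1 + 7y2 + 40y3 + 30y4
  subject to:
    y1 + 3y3 + 3y4 >= 2
    y2 + 4y3 + y4 >= 1
    y1, y2, y3, y4 >= 0

Solving the primal: x* = (8.8889, 3.3333).
  primal value c^T x* = 21.1111.
Solving the dual: y* = (0, 0, 0.1111, 0.5556).
  dual value b^T y* = 21.1111.
Strong duality: c^T x* = b^T y*. Confirmed.

21.1111


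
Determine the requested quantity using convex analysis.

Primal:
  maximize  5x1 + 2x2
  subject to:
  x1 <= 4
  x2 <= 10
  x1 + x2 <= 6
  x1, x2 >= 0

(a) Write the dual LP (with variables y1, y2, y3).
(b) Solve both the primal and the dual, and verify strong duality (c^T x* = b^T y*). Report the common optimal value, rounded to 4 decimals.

The standard primal-dual pair for 'max c^T x s.t. A x <= b, x >= 0' is:
  Dual:  min b^T y  s.t.  A^T y >= c,  y >= 0.

So the dual LP is:
  minimize  4y1 + 10y2 + 6y3
  subject to:
    y1 + y3 >= 5
    y2 + y3 >= 2
    y1, y2, y3 >= 0

Solving the primal: x* = (4, 2).
  primal value c^T x* = 24.
Solving the dual: y* = (3, 0, 2).
  dual value b^T y* = 24.
Strong duality: c^T x* = b^T y*. Confirmed.

24


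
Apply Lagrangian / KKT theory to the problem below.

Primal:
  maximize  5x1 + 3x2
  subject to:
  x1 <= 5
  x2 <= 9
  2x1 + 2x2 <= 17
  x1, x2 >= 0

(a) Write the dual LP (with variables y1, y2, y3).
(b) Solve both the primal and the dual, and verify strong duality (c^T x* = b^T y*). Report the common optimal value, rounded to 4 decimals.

The standard primal-dual pair for 'max c^T x s.t. A x <= b, x >= 0' is:
  Dual:  min b^T y  s.t.  A^T y >= c,  y >= 0.

So the dual LP is:
  minimize  5y1 + 9y2 + 17y3
  subject to:
    y1 + 2y3 >= 5
    y2 + 2y3 >= 3
    y1, y2, y3 >= 0

Solving the primal: x* = (5, 3.5).
  primal value c^T x* = 35.5.
Solving the dual: y* = (2, 0, 1.5).
  dual value b^T y* = 35.5.
Strong duality: c^T x* = b^T y*. Confirmed.

35.5


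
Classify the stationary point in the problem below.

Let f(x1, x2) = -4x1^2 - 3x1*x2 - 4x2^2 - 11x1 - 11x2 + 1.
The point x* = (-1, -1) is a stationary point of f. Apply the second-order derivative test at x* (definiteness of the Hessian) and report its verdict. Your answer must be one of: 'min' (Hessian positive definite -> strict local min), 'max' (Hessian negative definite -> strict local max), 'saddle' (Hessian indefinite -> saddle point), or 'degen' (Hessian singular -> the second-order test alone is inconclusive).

Compute the Hessian H = grad^2 f:
  H = [[-8, -3], [-3, -8]]
Verify stationarity: grad f(x*) = H x* + g = (0, 0).
Eigenvalues of H: -11, -5.
Both eigenvalues < 0, so H is negative definite -> x* is a strict local max.

max


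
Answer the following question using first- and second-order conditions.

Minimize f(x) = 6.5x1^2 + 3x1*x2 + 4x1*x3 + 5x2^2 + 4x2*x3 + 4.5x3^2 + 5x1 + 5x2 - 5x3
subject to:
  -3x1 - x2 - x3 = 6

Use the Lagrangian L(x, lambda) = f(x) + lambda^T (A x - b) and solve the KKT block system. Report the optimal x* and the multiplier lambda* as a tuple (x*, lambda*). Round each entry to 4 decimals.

Form the Lagrangian:
  L(x, lambda) = (1/2) x^T Q x + c^T x + lambda^T (A x - b)
Stationarity (grad_x L = 0): Q x + c + A^T lambda = 0.
Primal feasibility: A x = b.

This gives the KKT block system:
  [ Q   A^T ] [ x     ]   [-c ]
  [ A    0  ] [ lambda ] = [ b ]

Solving the linear system:
  x*      = (-2.0523, -1.0244, 1.1812)
  lambda* = (-6.676)
  f(x*)   = 9.3833

x* = (-2.0523, -1.0244, 1.1812), lambda* = (-6.676)


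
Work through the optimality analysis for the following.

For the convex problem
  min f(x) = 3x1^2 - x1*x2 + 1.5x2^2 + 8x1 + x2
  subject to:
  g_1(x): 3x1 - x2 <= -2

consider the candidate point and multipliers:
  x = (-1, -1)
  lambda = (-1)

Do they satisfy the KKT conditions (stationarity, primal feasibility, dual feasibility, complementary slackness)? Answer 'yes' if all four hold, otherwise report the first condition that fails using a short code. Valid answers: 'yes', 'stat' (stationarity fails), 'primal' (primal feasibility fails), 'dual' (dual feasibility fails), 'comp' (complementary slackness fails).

Gradient of f: grad f(x) = Q x + c = (3, -1)
Constraint values g_i(x) = a_i^T x - b_i:
  g_1((-1, -1)) = 0
Stationarity residual: grad f(x) + sum_i lambda_i a_i = (0, 0)
  -> stationarity OK
Primal feasibility (all g_i <= 0): OK
Dual feasibility (all lambda_i >= 0): FAILS
Complementary slackness (lambda_i * g_i(x) = 0 for all i): OK

Verdict: the first failing condition is dual_feasibility -> dual.

dual


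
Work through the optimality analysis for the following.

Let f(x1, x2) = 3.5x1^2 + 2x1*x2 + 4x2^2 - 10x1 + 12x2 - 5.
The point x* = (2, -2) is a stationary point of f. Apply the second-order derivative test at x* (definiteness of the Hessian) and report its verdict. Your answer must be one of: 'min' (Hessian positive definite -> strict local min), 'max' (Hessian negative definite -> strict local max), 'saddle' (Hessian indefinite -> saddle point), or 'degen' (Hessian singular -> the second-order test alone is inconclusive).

Compute the Hessian H = grad^2 f:
  H = [[7, 2], [2, 8]]
Verify stationarity: grad f(x*) = H x* + g = (0, 0).
Eigenvalues of H: 5.4384, 9.5616.
Both eigenvalues > 0, so H is positive definite -> x* is a strict local min.

min


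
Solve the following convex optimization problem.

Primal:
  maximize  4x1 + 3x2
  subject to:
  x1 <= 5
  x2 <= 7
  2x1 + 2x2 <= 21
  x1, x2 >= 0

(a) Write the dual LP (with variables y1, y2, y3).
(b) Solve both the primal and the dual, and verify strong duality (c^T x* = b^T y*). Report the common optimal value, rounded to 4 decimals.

The standard primal-dual pair for 'max c^T x s.t. A x <= b, x >= 0' is:
  Dual:  min b^T y  s.t.  A^T y >= c,  y >= 0.

So the dual LP is:
  minimize  5y1 + 7y2 + 21y3
  subject to:
    y1 + 2y3 >= 4
    y2 + 2y3 >= 3
    y1, y2, y3 >= 0

Solving the primal: x* = (5, 5.5).
  primal value c^T x* = 36.5.
Solving the dual: y* = (1, 0, 1.5).
  dual value b^T y* = 36.5.
Strong duality: c^T x* = b^T y*. Confirmed.

36.5


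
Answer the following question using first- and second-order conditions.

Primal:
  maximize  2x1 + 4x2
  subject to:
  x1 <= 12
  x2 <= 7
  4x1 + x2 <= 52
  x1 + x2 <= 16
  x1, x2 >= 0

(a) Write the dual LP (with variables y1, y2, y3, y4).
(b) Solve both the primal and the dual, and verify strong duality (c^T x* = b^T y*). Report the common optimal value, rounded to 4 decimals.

The standard primal-dual pair for 'max c^T x s.t. A x <= b, x >= 0' is:
  Dual:  min b^T y  s.t.  A^T y >= c,  y >= 0.

So the dual LP is:
  minimize  12y1 + 7y2 + 52y3 + 16y4
  subject to:
    y1 + 4y3 + y4 >= 2
    y2 + y3 + y4 >= 4
    y1, y2, y3, y4 >= 0

Solving the primal: x* = (9, 7).
  primal value c^T x* = 46.
Solving the dual: y* = (0, 2, 0, 2).
  dual value b^T y* = 46.
Strong duality: c^T x* = b^T y*. Confirmed.

46


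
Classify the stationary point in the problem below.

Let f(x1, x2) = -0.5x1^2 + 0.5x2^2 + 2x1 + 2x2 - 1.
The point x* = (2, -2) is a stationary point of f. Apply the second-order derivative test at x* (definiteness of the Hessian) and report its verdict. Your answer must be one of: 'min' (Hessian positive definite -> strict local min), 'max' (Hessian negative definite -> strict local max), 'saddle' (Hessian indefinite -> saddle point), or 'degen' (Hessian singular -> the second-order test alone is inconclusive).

Compute the Hessian H = grad^2 f:
  H = [[-1, 0], [0, 1]]
Verify stationarity: grad f(x*) = H x* + g = (0, 0).
Eigenvalues of H: -1, 1.
Eigenvalues have mixed signs, so H is indefinite -> x* is a saddle point.

saddle


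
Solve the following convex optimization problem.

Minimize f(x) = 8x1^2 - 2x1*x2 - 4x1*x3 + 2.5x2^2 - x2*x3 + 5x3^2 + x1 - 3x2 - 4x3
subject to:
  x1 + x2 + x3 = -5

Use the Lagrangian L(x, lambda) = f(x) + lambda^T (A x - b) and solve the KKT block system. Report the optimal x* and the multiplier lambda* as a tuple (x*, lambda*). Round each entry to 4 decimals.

Form the Lagrangian:
  L(x, lambda) = (1/2) x^T Q x + c^T x + lambda^T (A x - b)
Stationarity (grad_x L = 0): Q x + c + A^T lambda = 0.
Primal feasibility: A x = b.

This gives the KKT block system:
  [ Q   A^T ] [ x     ]   [-c ]
  [ A    0  ] [ lambda ] = [ b ]

Solving the linear system:
  x*      = (-1.3374, -2.2714, -1.3912)
  lambda* = (10.291)
  f(x*)   = 31.2482

x* = (-1.3374, -2.2714, -1.3912), lambda* = (10.291)


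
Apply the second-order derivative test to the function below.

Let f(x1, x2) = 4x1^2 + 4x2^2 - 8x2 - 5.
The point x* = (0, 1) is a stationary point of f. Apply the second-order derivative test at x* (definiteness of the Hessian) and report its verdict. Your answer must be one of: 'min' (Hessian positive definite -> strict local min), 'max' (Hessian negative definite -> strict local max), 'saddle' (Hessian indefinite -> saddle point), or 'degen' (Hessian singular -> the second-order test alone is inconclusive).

Compute the Hessian H = grad^2 f:
  H = [[8, 0], [0, 8]]
Verify stationarity: grad f(x*) = H x* + g = (0, 0).
Eigenvalues of H: 8, 8.
Both eigenvalues > 0, so H is positive definite -> x* is a strict local min.

min


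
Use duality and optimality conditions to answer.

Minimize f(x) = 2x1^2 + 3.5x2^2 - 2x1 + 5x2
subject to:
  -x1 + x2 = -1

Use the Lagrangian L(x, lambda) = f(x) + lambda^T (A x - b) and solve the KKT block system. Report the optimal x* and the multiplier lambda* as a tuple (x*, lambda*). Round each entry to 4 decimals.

Form the Lagrangian:
  L(x, lambda) = (1/2) x^T Q x + c^T x + lambda^T (A x - b)
Stationarity (grad_x L = 0): Q x + c + A^T lambda = 0.
Primal feasibility: A x = b.

This gives the KKT block system:
  [ Q   A^T ] [ x     ]   [-c ]
  [ A    0  ] [ lambda ] = [ b ]

Solving the linear system:
  x*      = (0.3636, -0.6364)
  lambda* = (-0.5455)
  f(x*)   = -2.2273

x* = (0.3636, -0.6364), lambda* = (-0.5455)


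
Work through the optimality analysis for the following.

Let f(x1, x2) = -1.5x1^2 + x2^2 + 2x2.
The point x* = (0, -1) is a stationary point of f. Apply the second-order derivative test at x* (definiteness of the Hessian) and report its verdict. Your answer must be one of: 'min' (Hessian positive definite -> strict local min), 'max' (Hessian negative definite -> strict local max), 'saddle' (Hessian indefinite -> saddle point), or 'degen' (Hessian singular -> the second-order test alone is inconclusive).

Compute the Hessian H = grad^2 f:
  H = [[-3, 0], [0, 2]]
Verify stationarity: grad f(x*) = H x* + g = (0, 0).
Eigenvalues of H: -3, 2.
Eigenvalues have mixed signs, so H is indefinite -> x* is a saddle point.

saddle


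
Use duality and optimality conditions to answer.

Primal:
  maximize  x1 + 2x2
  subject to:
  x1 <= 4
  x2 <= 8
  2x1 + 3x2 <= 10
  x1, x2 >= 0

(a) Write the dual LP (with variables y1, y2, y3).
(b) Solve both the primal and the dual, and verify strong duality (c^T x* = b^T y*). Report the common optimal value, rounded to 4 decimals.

The standard primal-dual pair for 'max c^T x s.t. A x <= b, x >= 0' is:
  Dual:  min b^T y  s.t.  A^T y >= c,  y >= 0.

So the dual LP is:
  minimize  4y1 + 8y2 + 10y3
  subject to:
    y1 + 2y3 >= 1
    y2 + 3y3 >= 2
    y1, y2, y3 >= 0

Solving the primal: x* = (0, 3.3333).
  primal value c^T x* = 6.6667.
Solving the dual: y* = (0, 0, 0.6667).
  dual value b^T y* = 6.6667.
Strong duality: c^T x* = b^T y*. Confirmed.

6.6667


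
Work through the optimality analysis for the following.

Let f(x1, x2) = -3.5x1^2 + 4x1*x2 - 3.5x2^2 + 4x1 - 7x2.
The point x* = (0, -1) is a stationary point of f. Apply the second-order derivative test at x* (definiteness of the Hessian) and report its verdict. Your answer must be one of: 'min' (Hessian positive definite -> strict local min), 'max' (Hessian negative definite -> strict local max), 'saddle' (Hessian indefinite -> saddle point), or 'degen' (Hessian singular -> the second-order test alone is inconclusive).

Compute the Hessian H = grad^2 f:
  H = [[-7, 4], [4, -7]]
Verify stationarity: grad f(x*) = H x* + g = (0, 0).
Eigenvalues of H: -11, -3.
Both eigenvalues < 0, so H is negative definite -> x* is a strict local max.

max


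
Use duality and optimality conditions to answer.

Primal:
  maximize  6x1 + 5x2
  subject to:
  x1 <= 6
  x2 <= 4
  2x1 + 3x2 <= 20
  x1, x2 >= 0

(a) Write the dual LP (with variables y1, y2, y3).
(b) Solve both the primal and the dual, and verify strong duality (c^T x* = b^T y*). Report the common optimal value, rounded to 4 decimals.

The standard primal-dual pair for 'max c^T x s.t. A x <= b, x >= 0' is:
  Dual:  min b^T y  s.t.  A^T y >= c,  y >= 0.

So the dual LP is:
  minimize  6y1 + 4y2 + 20y3
  subject to:
    y1 + 2y3 >= 6
    y2 + 3y3 >= 5
    y1, y2, y3 >= 0

Solving the primal: x* = (6, 2.6667).
  primal value c^T x* = 49.3333.
Solving the dual: y* = (2.6667, 0, 1.6667).
  dual value b^T y* = 49.3333.
Strong duality: c^T x* = b^T y*. Confirmed.

49.3333


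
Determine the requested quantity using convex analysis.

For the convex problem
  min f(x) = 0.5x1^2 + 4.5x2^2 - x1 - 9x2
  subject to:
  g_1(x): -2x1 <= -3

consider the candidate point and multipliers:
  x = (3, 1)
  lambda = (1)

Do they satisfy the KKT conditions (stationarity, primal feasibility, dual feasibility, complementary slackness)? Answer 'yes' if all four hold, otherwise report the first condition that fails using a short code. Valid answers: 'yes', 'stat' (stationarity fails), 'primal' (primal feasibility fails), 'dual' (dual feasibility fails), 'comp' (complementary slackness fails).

Gradient of f: grad f(x) = Q x + c = (2, 0)
Constraint values g_i(x) = a_i^T x - b_i:
  g_1((3, 1)) = -3
Stationarity residual: grad f(x) + sum_i lambda_i a_i = (0, 0)
  -> stationarity OK
Primal feasibility (all g_i <= 0): OK
Dual feasibility (all lambda_i >= 0): OK
Complementary slackness (lambda_i * g_i(x) = 0 for all i): FAILS

Verdict: the first failing condition is complementary_slackness -> comp.

comp


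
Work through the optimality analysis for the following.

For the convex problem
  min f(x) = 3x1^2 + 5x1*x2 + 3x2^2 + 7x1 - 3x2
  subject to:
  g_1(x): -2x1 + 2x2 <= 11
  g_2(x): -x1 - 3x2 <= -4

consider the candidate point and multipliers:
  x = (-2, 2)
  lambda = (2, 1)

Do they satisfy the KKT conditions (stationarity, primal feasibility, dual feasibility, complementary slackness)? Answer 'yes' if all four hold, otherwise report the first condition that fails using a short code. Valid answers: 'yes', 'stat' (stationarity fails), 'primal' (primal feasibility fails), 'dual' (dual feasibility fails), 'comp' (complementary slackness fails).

Gradient of f: grad f(x) = Q x + c = (5, -1)
Constraint values g_i(x) = a_i^T x - b_i:
  g_1((-2, 2)) = -3
  g_2((-2, 2)) = 0
Stationarity residual: grad f(x) + sum_i lambda_i a_i = (0, 0)
  -> stationarity OK
Primal feasibility (all g_i <= 0): OK
Dual feasibility (all lambda_i >= 0): OK
Complementary slackness (lambda_i * g_i(x) = 0 for all i): FAILS

Verdict: the first failing condition is complementary_slackness -> comp.

comp


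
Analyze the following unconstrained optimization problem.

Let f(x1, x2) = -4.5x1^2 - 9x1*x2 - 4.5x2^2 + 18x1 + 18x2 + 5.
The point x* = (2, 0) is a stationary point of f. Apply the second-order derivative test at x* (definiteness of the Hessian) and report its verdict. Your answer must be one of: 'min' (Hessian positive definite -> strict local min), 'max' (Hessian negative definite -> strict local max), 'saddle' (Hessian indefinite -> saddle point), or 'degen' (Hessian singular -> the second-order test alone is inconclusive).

Compute the Hessian H = grad^2 f:
  H = [[-9, -9], [-9, -9]]
Verify stationarity: grad f(x*) = H x* + g = (0, 0).
Eigenvalues of H: -18, 0.
H has a zero eigenvalue (singular; negative semidefinite but not definite), so H is neither positive definite, negative definite, nor indefinite. The second-order test alone is inconclusive -> degen.
(Indeed, f is constant along the null direction of H through x*, so x* is not a strict local extremum.)

degen


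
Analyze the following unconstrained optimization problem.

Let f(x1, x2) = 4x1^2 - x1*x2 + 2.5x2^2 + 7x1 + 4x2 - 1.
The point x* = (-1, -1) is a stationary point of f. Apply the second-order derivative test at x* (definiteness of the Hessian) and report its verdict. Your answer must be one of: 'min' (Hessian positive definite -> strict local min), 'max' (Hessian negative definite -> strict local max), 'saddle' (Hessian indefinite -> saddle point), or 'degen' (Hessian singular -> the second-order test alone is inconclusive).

Compute the Hessian H = grad^2 f:
  H = [[8, -1], [-1, 5]]
Verify stationarity: grad f(x*) = H x* + g = (0, 0).
Eigenvalues of H: 4.6972, 8.3028.
Both eigenvalues > 0, so H is positive definite -> x* is a strict local min.

min


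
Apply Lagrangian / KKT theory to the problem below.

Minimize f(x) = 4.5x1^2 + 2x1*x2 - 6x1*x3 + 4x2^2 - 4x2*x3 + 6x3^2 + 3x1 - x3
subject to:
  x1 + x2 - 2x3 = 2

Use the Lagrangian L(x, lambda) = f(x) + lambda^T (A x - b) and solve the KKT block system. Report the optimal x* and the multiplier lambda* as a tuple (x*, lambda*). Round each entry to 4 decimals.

Form the Lagrangian:
  L(x, lambda) = (1/2) x^T Q x + c^T x + lambda^T (A x - b)
Stationarity (grad_x L = 0): Q x + c + A^T lambda = 0.
Primal feasibility: A x = b.

This gives the KKT block system:
  [ Q   A^T ] [ x     ]   [-c ]
  [ A    0  ] [ lambda ] = [ b ]

Solving the linear system:
  x*      = (-0.4167, 0.3571, -1.0298)
  lambda* = (-6.1429)
  f(x*)   = 6.0327

x* = (-0.4167, 0.3571, -1.0298), lambda* = (-6.1429)


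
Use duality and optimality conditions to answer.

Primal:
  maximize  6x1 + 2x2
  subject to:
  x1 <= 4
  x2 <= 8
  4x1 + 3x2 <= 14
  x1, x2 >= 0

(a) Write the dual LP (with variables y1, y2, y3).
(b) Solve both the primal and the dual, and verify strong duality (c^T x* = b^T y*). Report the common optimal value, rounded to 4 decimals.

The standard primal-dual pair for 'max c^T x s.t. A x <= b, x >= 0' is:
  Dual:  min b^T y  s.t.  A^T y >= c,  y >= 0.

So the dual LP is:
  minimize  4y1 + 8y2 + 14y3
  subject to:
    y1 + 4y3 >= 6
    y2 + 3y3 >= 2
    y1, y2, y3 >= 0

Solving the primal: x* = (3.5, 0).
  primal value c^T x* = 21.
Solving the dual: y* = (0, 0, 1.5).
  dual value b^T y* = 21.
Strong duality: c^T x* = b^T y*. Confirmed.

21


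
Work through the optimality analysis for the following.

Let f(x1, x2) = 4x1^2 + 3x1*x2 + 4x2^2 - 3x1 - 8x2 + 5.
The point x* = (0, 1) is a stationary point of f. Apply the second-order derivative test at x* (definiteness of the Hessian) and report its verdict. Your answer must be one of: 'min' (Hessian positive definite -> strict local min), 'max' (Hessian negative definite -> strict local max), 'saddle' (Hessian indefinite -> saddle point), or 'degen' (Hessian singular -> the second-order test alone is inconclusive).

Compute the Hessian H = grad^2 f:
  H = [[8, 3], [3, 8]]
Verify stationarity: grad f(x*) = H x* + g = (0, 0).
Eigenvalues of H: 5, 11.
Both eigenvalues > 0, so H is positive definite -> x* is a strict local min.

min


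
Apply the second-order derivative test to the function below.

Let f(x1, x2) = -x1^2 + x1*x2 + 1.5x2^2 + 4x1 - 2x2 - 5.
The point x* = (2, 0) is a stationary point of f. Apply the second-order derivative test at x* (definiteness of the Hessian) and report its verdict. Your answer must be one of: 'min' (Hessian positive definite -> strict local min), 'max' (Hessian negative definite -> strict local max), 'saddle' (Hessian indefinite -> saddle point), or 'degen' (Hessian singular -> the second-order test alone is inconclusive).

Compute the Hessian H = grad^2 f:
  H = [[-2, 1], [1, 3]]
Verify stationarity: grad f(x*) = H x* + g = (0, 0).
Eigenvalues of H: -2.1926, 3.1926.
Eigenvalues have mixed signs, so H is indefinite -> x* is a saddle point.

saddle


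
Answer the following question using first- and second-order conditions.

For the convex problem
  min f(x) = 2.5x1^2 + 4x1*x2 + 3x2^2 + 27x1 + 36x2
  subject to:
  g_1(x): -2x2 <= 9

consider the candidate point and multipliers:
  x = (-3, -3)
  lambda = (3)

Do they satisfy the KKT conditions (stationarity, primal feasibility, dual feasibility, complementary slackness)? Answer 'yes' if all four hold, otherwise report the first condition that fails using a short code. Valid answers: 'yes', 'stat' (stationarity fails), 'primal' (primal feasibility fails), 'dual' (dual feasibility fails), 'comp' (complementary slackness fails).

Gradient of f: grad f(x) = Q x + c = (0, 6)
Constraint values g_i(x) = a_i^T x - b_i:
  g_1((-3, -3)) = -3
Stationarity residual: grad f(x) + sum_i lambda_i a_i = (0, 0)
  -> stationarity OK
Primal feasibility (all g_i <= 0): OK
Dual feasibility (all lambda_i >= 0): OK
Complementary slackness (lambda_i * g_i(x) = 0 for all i): FAILS

Verdict: the first failing condition is complementary_slackness -> comp.

comp


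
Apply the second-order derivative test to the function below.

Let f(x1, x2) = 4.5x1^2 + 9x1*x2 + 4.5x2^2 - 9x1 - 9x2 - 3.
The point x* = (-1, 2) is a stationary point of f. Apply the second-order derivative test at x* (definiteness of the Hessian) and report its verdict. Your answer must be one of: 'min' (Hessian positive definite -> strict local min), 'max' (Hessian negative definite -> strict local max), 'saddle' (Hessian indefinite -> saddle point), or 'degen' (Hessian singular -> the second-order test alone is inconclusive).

Compute the Hessian H = grad^2 f:
  H = [[9, 9], [9, 9]]
Verify stationarity: grad f(x*) = H x* + g = (0, 0).
Eigenvalues of H: 0, 18.
H has a zero eigenvalue (singular; positive semidefinite but not definite), so H is neither positive definite, negative definite, nor indefinite. The second-order test alone is inconclusive -> degen.
(Indeed, f is constant along the null direction of H through x*, so x* is not a strict local extremum.)

degen


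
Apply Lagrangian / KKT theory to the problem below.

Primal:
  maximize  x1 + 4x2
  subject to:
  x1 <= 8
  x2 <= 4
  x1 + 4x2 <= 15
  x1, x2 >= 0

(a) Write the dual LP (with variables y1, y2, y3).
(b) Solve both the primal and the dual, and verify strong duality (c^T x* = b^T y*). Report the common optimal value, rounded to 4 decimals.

The standard primal-dual pair for 'max c^T x s.t. A x <= b, x >= 0' is:
  Dual:  min b^T y  s.t.  A^T y >= c,  y >= 0.

So the dual LP is:
  minimize  8y1 + 4y2 + 15y3
  subject to:
    y1 + y3 >= 1
    y2 + 4y3 >= 4
    y1, y2, y3 >= 0

Solving the primal: x* = (0, 3.75).
  primal value c^T x* = 15.
Solving the dual: y* = (0, 0, 1).
  dual value b^T y* = 15.
Strong duality: c^T x* = b^T y*. Confirmed.

15


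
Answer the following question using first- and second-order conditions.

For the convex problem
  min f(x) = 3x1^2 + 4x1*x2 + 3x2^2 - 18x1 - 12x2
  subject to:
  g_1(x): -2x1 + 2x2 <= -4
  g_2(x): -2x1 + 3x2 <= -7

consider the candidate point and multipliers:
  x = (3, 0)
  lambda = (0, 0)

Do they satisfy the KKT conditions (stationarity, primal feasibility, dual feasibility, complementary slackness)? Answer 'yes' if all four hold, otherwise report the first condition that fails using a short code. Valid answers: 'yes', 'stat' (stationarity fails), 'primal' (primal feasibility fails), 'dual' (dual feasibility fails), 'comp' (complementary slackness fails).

Gradient of f: grad f(x) = Q x + c = (0, 0)
Constraint values g_i(x) = a_i^T x - b_i:
  g_1((3, 0)) = -2
  g_2((3, 0)) = 1
Stationarity residual: grad f(x) + sum_i lambda_i a_i = (0, 0)
  -> stationarity OK
Primal feasibility (all g_i <= 0): FAILS
Dual feasibility (all lambda_i >= 0): OK
Complementary slackness (lambda_i * g_i(x) = 0 for all i): OK

Verdict: the first failing condition is primal_feasibility -> primal.

primal


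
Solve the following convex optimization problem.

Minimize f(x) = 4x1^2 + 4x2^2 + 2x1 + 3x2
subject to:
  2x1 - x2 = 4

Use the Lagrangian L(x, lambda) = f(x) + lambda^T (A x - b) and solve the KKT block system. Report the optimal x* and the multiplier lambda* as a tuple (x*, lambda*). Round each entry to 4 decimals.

Form the Lagrangian:
  L(x, lambda) = (1/2) x^T Q x + c^T x + lambda^T (A x - b)
Stationarity (grad_x L = 0): Q x + c + A^T lambda = 0.
Primal feasibility: A x = b.

This gives the KKT block system:
  [ Q   A^T ] [ x     ]   [-c ]
  [ A    0  ] [ lambda ] = [ b ]

Solving the linear system:
  x*      = (1.4, -1.2)
  lambda* = (-6.6)
  f(x*)   = 12.8

x* = (1.4, -1.2), lambda* = (-6.6)


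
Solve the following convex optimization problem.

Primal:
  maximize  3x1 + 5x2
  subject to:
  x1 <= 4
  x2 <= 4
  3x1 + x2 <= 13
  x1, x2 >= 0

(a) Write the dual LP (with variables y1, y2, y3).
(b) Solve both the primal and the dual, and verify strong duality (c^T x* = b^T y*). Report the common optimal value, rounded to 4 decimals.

The standard primal-dual pair for 'max c^T x s.t. A x <= b, x >= 0' is:
  Dual:  min b^T y  s.t.  A^T y >= c,  y >= 0.

So the dual LP is:
  minimize  4y1 + 4y2 + 13y3
  subject to:
    y1 + 3y3 >= 3
    y2 + y3 >= 5
    y1, y2, y3 >= 0

Solving the primal: x* = (3, 4).
  primal value c^T x* = 29.
Solving the dual: y* = (0, 4, 1).
  dual value b^T y* = 29.
Strong duality: c^T x* = b^T y*. Confirmed.

29


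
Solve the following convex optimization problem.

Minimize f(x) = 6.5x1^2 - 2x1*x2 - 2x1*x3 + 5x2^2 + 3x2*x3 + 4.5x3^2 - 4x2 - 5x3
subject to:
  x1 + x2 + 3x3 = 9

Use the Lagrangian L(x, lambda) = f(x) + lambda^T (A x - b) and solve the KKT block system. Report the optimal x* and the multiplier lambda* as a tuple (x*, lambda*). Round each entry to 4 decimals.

Form the Lagrangian:
  L(x, lambda) = (1/2) x^T Q x + c^T x + lambda^T (A x - b)
Stationarity (grad_x L = 0): Q x + c + A^T lambda = 0.
Primal feasibility: A x = b.

This gives the KKT block system:
  [ Q   A^T ] [ x     ]   [-c ]
  [ A    0  ] [ lambda ] = [ b ]

Solving the linear system:
  x*      = (0.9038, 0.3931, 2.5677)
  lambda* = (-5.8271)
  f(x*)   = 19.0163

x* = (0.9038, 0.3931, 2.5677), lambda* = (-5.8271)


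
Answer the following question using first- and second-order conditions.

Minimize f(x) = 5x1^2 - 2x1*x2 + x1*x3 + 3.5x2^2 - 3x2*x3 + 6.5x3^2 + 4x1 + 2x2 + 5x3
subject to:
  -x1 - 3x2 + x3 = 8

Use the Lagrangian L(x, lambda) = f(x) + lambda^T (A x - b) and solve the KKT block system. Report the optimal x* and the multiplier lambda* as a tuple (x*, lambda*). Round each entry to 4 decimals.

Form the Lagrangian:
  L(x, lambda) = (1/2) x^T Q x + c^T x + lambda^T (A x - b)
Stationarity (grad_x L = 0): Q x + c + A^T lambda = 0.
Primal feasibility: A x = b.

This gives the KKT block system:
  [ Q   A^T ] [ x     ]   [-c ]
  [ A    0  ] [ lambda ] = [ b ]

Solving the linear system:
  x*      = (-1.203, -2.4575, -0.5753)
  lambda* = (-3.6901)
  f(x*)   = 8.4586

x* = (-1.203, -2.4575, -0.5753), lambda* = (-3.6901)


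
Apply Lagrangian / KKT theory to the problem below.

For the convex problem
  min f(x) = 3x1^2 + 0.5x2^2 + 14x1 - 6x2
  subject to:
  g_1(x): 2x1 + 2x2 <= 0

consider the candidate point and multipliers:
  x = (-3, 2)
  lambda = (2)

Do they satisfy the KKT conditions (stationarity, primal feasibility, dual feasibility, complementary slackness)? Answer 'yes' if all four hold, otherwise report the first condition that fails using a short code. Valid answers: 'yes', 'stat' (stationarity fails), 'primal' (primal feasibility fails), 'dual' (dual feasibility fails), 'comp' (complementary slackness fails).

Gradient of f: grad f(x) = Q x + c = (-4, -4)
Constraint values g_i(x) = a_i^T x - b_i:
  g_1((-3, 2)) = -2
Stationarity residual: grad f(x) + sum_i lambda_i a_i = (0, 0)
  -> stationarity OK
Primal feasibility (all g_i <= 0): OK
Dual feasibility (all lambda_i >= 0): OK
Complementary slackness (lambda_i * g_i(x) = 0 for all i): FAILS

Verdict: the first failing condition is complementary_slackness -> comp.

comp


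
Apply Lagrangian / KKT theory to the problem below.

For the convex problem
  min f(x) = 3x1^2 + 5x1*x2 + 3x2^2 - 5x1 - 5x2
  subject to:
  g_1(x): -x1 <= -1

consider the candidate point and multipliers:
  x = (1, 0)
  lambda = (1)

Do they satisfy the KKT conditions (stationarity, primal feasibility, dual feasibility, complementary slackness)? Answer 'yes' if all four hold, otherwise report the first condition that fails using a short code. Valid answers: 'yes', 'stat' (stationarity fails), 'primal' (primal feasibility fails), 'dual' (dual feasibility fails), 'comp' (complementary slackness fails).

Gradient of f: grad f(x) = Q x + c = (1, 0)
Constraint values g_i(x) = a_i^T x - b_i:
  g_1((1, 0)) = 0
Stationarity residual: grad f(x) + sum_i lambda_i a_i = (0, 0)
  -> stationarity OK
Primal feasibility (all g_i <= 0): OK
Dual feasibility (all lambda_i >= 0): OK
Complementary slackness (lambda_i * g_i(x) = 0 for all i): OK

Verdict: yes, KKT holds.

yes
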